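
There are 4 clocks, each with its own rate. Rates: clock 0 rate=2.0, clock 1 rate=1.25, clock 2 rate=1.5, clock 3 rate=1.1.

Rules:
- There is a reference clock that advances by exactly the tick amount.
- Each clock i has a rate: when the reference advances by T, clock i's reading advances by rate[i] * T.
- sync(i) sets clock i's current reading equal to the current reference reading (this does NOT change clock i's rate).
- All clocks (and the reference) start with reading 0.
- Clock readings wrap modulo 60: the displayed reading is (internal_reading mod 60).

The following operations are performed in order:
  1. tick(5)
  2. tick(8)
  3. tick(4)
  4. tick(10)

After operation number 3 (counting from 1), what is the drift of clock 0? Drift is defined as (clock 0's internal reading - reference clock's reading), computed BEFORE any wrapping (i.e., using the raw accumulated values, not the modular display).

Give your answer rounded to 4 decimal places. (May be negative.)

Answer: 17.0000

Derivation:
After op 1 tick(5): ref=5.0000 raw=[10.0000 6.2500 7.5000 5.5000]
After op 2 tick(8): ref=13.0000 raw=[26.0000 16.2500 19.5000 14.3000]
After op 3 tick(4): ref=17.0000 raw=[34.0000 21.2500 25.5000 18.7000]
Drift of clock 0 after op 3: 34.0000 - 17.0000 = 17.0000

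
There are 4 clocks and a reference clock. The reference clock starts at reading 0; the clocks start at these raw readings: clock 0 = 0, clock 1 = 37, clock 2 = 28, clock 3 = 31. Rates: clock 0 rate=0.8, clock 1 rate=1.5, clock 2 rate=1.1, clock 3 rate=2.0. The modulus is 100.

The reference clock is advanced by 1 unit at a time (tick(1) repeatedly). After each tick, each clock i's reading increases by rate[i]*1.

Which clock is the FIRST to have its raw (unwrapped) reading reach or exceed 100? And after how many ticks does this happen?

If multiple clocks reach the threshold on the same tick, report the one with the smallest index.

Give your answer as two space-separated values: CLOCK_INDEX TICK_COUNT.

clock 0: start=0, rate=0.8, needs 100-0 = 100; ticks = ceil(100/0.8) = ceil(125.0000) = 125; reading at tick 125 = 0 + 0.8*125 = 100.0000
clock 1: start=37, rate=1.5, needs 100-37 = 63; ticks = ceil(63/1.5) = ceil(42.0000) = 42; reading at tick 42 = 37 + 1.5*42 = 100.0000
clock 2: start=28, rate=1.1, needs 100-28 = 72; ticks = ceil(72/1.1) = ceil(65.4545) = 66; reading at tick 66 = 28 + 1.1*66 = 100.6000
clock 3: start=31, rate=2.0, needs 100-31 = 69; ticks = ceil(69/2.0) = ceil(34.5000) = 35; reading at tick 35 = 31 + 2.0*35 = 101.0000
Minimum tick count = 35; winners = [3]; smallest index = 3

Answer: 3 35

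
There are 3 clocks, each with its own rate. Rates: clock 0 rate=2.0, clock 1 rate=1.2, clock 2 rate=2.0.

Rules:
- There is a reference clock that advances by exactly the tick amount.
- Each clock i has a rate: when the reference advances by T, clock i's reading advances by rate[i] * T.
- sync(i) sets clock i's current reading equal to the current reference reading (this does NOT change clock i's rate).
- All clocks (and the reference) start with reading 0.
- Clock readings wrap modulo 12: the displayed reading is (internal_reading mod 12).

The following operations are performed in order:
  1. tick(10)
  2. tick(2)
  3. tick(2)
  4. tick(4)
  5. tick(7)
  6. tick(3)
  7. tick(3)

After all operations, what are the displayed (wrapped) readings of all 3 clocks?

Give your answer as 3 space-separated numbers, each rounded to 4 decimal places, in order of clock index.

Answer: 2.0000 1.2000 2.0000

Derivation:
After op 1 tick(10): ref=10.0000 raw=[20.0000 12.0000 20.0000]
After op 2 tick(2): ref=12.0000 raw=[24.0000 14.4000 24.0000]
After op 3 tick(2): ref=14.0000 raw=[28.0000 16.8000 28.0000]
After op 4 tick(4): ref=18.0000 raw=[36.0000 21.6000 36.0000]
After op 5 tick(7): ref=25.0000 raw=[50.0000 30.0000 50.0000]
After op 6 tick(3): ref=28.0000 raw=[56.0000 33.6000 56.0000]
After op 7 tick(3): ref=31.0000 raw=[62.0000 37.2000 62.0000]
Wrap final raw readings (mod 12): 62.0000 mod 12 = 2.0000; 37.2000 mod 12 = 1.2000; 62.0000 mod 12 = 2.0000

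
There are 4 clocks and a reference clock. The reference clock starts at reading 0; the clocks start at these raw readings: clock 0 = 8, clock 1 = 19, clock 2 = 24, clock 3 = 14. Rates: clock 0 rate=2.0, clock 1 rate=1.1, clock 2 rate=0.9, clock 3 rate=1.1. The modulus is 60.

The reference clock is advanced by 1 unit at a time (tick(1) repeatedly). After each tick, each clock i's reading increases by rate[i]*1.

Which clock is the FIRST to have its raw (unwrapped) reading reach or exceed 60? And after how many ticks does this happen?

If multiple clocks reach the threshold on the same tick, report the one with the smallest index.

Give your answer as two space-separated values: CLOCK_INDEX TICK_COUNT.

Answer: 0 26

Derivation:
clock 0: start=8, rate=2.0, needs 60-8 = 52; ticks = ceil(52/2.0) = ceil(26.0000) = 26; reading at tick 26 = 8 + 2.0*26 = 60.0000
clock 1: start=19, rate=1.1, needs 60-19 = 41; ticks = ceil(41/1.1) = ceil(37.2727) = 38; reading at tick 38 = 19 + 1.1*38 = 60.8000
clock 2: start=24, rate=0.9, needs 60-24 = 36; ticks = ceil(36/0.9) = ceil(40.0000) = 40; reading at tick 40 = 24 + 0.9*40 = 60.0000
clock 3: start=14, rate=1.1, needs 60-14 = 46; ticks = ceil(46/1.1) = ceil(41.8182) = 42; reading at tick 42 = 14 + 1.1*42 = 60.2000
Minimum tick count = 26; winners = [0]; smallest index = 0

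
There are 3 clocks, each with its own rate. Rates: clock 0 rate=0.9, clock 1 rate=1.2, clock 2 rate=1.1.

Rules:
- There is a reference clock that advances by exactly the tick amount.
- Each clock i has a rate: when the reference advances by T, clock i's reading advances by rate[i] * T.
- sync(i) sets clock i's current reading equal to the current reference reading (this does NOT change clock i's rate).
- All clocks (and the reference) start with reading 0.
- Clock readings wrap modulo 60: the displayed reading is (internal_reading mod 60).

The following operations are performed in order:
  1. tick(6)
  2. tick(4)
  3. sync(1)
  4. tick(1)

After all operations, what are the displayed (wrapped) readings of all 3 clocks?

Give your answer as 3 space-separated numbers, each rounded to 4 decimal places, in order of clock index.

After op 1 tick(6): ref=6.0000 raw=[5.4000 7.2000 6.6000]
After op 2 tick(4): ref=10.0000 raw=[9.0000 12.0000 11.0000]
After op 3 sync(1): ref=10.0000 raw=[9.0000 10.0000 11.0000]
After op 4 tick(1): ref=11.0000 raw=[9.9000 11.2000 12.1000]
Wrap final raw readings (mod 60): 9.9000 mod 60 = 9.9000; 11.2000 mod 60 = 11.2000; 12.1000 mod 60 = 12.1000

Answer: 9.9000 11.2000 12.1000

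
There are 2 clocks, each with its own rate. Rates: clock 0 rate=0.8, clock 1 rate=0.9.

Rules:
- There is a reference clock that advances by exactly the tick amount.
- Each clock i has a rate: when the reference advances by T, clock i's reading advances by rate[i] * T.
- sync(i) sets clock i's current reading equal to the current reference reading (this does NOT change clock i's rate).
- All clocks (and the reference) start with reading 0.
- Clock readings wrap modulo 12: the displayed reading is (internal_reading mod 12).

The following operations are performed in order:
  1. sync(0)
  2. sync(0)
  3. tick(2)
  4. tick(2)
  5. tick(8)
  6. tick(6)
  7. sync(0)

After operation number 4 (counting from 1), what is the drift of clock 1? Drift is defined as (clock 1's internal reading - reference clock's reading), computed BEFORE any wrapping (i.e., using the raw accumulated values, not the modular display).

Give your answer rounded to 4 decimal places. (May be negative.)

Answer: -0.4000

Derivation:
After op 1 sync(0): ref=0.0000 raw=[0.0000 0.0000]
After op 2 sync(0): ref=0.0000 raw=[0.0000 0.0000]
After op 3 tick(2): ref=2.0000 raw=[1.6000 1.8000]
After op 4 tick(2): ref=4.0000 raw=[3.2000 3.6000]
Drift of clock 1 after op 4: 3.6000 - 4.0000 = -0.4000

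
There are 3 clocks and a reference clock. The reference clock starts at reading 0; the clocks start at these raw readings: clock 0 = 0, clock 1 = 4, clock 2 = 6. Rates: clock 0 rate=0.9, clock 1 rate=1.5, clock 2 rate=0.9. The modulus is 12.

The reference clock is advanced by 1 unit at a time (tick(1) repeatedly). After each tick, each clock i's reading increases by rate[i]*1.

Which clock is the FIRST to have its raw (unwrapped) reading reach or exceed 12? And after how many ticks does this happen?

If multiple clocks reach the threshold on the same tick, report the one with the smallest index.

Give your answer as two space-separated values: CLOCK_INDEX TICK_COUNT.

clock 0: start=0, rate=0.9, needs 12-0 = 12; ticks = ceil(12/0.9) = ceil(13.3333) = 14; reading at tick 14 = 0 + 0.9*14 = 12.6000
clock 1: start=4, rate=1.5, needs 12-4 = 8; ticks = ceil(8/1.5) = ceil(5.3333) = 6; reading at tick 6 = 4 + 1.5*6 = 13.0000
clock 2: start=6, rate=0.9, needs 12-6 = 6; ticks = ceil(6/0.9) = ceil(6.6667) = 7; reading at tick 7 = 6 + 0.9*7 = 12.3000
Minimum tick count = 6; winners = [1]; smallest index = 1

Answer: 1 6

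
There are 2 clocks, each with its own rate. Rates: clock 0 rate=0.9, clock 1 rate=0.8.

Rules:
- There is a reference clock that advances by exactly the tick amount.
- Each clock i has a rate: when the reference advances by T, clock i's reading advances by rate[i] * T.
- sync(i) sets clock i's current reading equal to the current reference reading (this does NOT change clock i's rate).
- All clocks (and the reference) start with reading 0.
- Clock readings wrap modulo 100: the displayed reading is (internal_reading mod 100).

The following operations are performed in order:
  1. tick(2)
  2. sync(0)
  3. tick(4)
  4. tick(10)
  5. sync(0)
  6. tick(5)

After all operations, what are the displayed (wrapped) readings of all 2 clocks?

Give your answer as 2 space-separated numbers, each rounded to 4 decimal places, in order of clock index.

Answer: 20.5000 16.8000

Derivation:
After op 1 tick(2): ref=2.0000 raw=[1.8000 1.6000]
After op 2 sync(0): ref=2.0000 raw=[2.0000 1.6000]
After op 3 tick(4): ref=6.0000 raw=[5.6000 4.8000]
After op 4 tick(10): ref=16.0000 raw=[14.6000 12.8000]
After op 5 sync(0): ref=16.0000 raw=[16.0000 12.8000]
After op 6 tick(5): ref=21.0000 raw=[20.5000 16.8000]
Wrap final raw readings (mod 100): 20.5000 mod 100 = 20.5000; 16.8000 mod 100 = 16.8000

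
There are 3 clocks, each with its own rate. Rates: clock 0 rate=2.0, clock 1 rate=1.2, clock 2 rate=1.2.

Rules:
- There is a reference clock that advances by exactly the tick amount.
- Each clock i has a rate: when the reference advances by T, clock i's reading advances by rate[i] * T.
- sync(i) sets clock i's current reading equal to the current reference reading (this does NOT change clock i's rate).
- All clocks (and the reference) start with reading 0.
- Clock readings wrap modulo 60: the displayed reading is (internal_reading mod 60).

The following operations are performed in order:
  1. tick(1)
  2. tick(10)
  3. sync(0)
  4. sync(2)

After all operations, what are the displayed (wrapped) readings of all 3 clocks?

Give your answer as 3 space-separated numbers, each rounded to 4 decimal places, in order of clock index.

Answer: 11.0000 13.2000 11.0000

Derivation:
After op 1 tick(1): ref=1.0000 raw=[2.0000 1.2000 1.2000]
After op 2 tick(10): ref=11.0000 raw=[22.0000 13.2000 13.2000]
After op 3 sync(0): ref=11.0000 raw=[11.0000 13.2000 13.2000]
After op 4 sync(2): ref=11.0000 raw=[11.0000 13.2000 11.0000]
Wrap final raw readings (mod 60): 11.0000 mod 60 = 11.0000; 13.2000 mod 60 = 13.2000; 11.0000 mod 60 = 11.0000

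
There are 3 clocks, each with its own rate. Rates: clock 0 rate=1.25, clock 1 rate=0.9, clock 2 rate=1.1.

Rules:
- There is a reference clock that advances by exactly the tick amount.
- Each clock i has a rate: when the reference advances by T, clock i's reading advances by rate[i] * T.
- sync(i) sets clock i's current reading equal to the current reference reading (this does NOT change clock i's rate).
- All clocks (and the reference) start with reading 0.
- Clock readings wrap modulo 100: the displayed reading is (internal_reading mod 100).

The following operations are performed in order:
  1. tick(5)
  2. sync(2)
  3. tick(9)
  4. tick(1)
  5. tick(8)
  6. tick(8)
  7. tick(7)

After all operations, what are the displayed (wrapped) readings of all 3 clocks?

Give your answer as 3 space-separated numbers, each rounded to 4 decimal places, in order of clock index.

After op 1 tick(5): ref=5.0000 raw=[6.2500 4.5000 5.5000]
After op 2 sync(2): ref=5.0000 raw=[6.2500 4.5000 5.0000]
After op 3 tick(9): ref=14.0000 raw=[17.5000 12.6000 14.9000]
After op 4 tick(1): ref=15.0000 raw=[18.7500 13.5000 16.0000]
After op 5 tick(8): ref=23.0000 raw=[28.7500 20.7000 24.8000]
After op 6 tick(8): ref=31.0000 raw=[38.7500 27.9000 33.6000]
After op 7 tick(7): ref=38.0000 raw=[47.5000 34.2000 41.3000]
Wrap final raw readings (mod 100): 47.5000 mod 100 = 47.5000; 34.2000 mod 100 = 34.2000; 41.3000 mod 100 = 41.3000

Answer: 47.5000 34.2000 41.3000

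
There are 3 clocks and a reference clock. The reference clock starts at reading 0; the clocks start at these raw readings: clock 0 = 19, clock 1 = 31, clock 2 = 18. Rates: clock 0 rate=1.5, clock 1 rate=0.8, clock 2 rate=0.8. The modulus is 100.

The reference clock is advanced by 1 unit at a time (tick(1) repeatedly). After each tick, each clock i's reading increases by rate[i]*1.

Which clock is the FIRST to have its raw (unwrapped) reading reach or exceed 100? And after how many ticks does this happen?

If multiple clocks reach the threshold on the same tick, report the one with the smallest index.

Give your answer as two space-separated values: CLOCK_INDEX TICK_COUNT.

clock 0: start=19, rate=1.5, needs 100-19 = 81; ticks = ceil(81/1.5) = ceil(54.0000) = 54; reading at tick 54 = 19 + 1.5*54 = 100.0000
clock 1: start=31, rate=0.8, needs 100-31 = 69; ticks = ceil(69/0.8) = ceil(86.2500) = 87; reading at tick 87 = 31 + 0.8*87 = 100.6000
clock 2: start=18, rate=0.8, needs 100-18 = 82; ticks = ceil(82/0.8) = ceil(102.5000) = 103; reading at tick 103 = 18 + 0.8*103 = 100.4000
Minimum tick count = 54; winners = [0]; smallest index = 0

Answer: 0 54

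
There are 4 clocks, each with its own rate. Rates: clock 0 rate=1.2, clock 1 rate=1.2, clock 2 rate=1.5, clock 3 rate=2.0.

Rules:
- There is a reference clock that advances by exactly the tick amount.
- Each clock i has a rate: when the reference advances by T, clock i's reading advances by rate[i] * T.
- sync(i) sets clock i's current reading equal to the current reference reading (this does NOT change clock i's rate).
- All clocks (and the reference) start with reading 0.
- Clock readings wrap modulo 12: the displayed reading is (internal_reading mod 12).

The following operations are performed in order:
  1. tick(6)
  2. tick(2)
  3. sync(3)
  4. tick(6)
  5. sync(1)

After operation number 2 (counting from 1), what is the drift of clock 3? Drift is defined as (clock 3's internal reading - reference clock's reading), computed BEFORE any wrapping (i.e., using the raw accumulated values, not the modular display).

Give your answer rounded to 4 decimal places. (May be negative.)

After op 1 tick(6): ref=6.0000 raw=[7.2000 7.2000 9.0000 12.0000]
After op 2 tick(2): ref=8.0000 raw=[9.6000 9.6000 12.0000 16.0000]
Drift of clock 3 after op 2: 16.0000 - 8.0000 = 8.0000

Answer: 8.0000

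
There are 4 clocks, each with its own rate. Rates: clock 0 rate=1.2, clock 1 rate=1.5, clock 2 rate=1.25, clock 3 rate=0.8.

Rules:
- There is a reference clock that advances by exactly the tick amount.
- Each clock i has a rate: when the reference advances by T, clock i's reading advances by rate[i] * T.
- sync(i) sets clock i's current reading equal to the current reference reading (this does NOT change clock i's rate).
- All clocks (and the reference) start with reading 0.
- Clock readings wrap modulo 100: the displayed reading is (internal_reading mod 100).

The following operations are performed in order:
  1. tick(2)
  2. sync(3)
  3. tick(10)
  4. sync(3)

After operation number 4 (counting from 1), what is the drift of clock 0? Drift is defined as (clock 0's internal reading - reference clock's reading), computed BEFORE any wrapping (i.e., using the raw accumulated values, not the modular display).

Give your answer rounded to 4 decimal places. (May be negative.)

After op 1 tick(2): ref=2.0000 raw=[2.4000 3.0000 2.5000 1.6000]
After op 2 sync(3): ref=2.0000 raw=[2.4000 3.0000 2.5000 2.0000]
After op 3 tick(10): ref=12.0000 raw=[14.4000 18.0000 15.0000 10.0000]
After op 4 sync(3): ref=12.0000 raw=[14.4000 18.0000 15.0000 12.0000]
Drift of clock 0 after op 4: 14.4000 - 12.0000 = 2.4000

Answer: 2.4000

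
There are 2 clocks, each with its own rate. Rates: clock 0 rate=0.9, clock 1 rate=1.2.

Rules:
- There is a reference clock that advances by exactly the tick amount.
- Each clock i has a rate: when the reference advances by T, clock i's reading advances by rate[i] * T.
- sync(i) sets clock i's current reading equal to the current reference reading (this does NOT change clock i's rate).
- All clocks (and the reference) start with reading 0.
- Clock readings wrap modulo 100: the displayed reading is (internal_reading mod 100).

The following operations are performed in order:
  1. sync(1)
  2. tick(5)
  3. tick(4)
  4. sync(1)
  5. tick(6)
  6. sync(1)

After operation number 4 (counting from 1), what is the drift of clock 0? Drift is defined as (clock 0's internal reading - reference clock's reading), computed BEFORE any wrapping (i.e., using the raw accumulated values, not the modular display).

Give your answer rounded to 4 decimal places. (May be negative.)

Answer: -0.9000

Derivation:
After op 1 sync(1): ref=0.0000 raw=[0.0000 0.0000]
After op 2 tick(5): ref=5.0000 raw=[4.5000 6.0000]
After op 3 tick(4): ref=9.0000 raw=[8.1000 10.8000]
After op 4 sync(1): ref=9.0000 raw=[8.1000 9.0000]
Drift of clock 0 after op 4: 8.1000 - 9.0000 = -0.9000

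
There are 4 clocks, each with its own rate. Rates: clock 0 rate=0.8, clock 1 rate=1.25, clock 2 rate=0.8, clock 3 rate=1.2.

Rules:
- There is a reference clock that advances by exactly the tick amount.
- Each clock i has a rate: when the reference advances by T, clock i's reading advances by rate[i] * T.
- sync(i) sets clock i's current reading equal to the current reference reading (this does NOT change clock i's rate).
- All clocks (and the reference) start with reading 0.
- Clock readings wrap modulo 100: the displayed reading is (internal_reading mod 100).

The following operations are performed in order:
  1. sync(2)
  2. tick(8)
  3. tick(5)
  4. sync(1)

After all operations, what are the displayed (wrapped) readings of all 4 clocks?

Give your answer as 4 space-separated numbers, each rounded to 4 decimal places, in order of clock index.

Answer: 10.4000 13.0000 10.4000 15.6000

Derivation:
After op 1 sync(2): ref=0.0000 raw=[0.0000 0.0000 0.0000 0.0000]
After op 2 tick(8): ref=8.0000 raw=[6.4000 10.0000 6.4000 9.6000]
After op 3 tick(5): ref=13.0000 raw=[10.4000 16.2500 10.4000 15.6000]
After op 4 sync(1): ref=13.0000 raw=[10.4000 13.0000 10.4000 15.6000]
Wrap final raw readings (mod 100): 10.4000 mod 100 = 10.4000; 13.0000 mod 100 = 13.0000; 10.4000 mod 100 = 10.4000; 15.6000 mod 100 = 15.6000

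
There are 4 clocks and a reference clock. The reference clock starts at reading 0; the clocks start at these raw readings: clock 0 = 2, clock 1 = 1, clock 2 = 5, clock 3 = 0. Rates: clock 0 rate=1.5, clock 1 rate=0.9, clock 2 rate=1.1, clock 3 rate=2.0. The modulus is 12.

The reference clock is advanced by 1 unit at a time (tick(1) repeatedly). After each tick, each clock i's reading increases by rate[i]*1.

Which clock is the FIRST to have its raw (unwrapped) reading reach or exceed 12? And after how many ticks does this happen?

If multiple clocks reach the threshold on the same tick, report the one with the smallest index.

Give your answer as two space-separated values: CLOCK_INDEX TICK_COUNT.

Answer: 3 6

Derivation:
clock 0: start=2, rate=1.5, needs 12-2 = 10; ticks = ceil(10/1.5) = ceil(6.6667) = 7; reading at tick 7 = 2 + 1.5*7 = 12.5000
clock 1: start=1, rate=0.9, needs 12-1 = 11; ticks = ceil(11/0.9) = ceil(12.2222) = 13; reading at tick 13 = 1 + 0.9*13 = 12.7000
clock 2: start=5, rate=1.1, needs 12-5 = 7; ticks = ceil(7/1.1) = ceil(6.3636) = 7; reading at tick 7 = 5 + 1.1*7 = 12.7000
clock 3: start=0, rate=2.0, needs 12-0 = 12; ticks = ceil(12/2.0) = ceil(6.0000) = 6; reading at tick 6 = 0 + 2.0*6 = 12.0000
Minimum tick count = 6; winners = [3]; smallest index = 3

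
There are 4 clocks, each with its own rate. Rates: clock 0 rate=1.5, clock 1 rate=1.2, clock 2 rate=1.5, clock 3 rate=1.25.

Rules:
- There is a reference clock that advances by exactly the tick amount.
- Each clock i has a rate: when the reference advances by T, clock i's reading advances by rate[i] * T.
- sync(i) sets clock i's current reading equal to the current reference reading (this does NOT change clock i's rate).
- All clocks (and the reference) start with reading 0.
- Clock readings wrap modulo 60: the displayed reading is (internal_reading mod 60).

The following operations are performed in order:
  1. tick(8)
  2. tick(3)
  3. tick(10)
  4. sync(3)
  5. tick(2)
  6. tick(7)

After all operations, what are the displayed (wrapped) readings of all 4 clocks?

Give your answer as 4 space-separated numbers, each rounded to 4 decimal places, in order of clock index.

After op 1 tick(8): ref=8.0000 raw=[12.0000 9.6000 12.0000 10.0000]
After op 2 tick(3): ref=11.0000 raw=[16.5000 13.2000 16.5000 13.7500]
After op 3 tick(10): ref=21.0000 raw=[31.5000 25.2000 31.5000 26.2500]
After op 4 sync(3): ref=21.0000 raw=[31.5000 25.2000 31.5000 21.0000]
After op 5 tick(2): ref=23.0000 raw=[34.5000 27.6000 34.5000 23.5000]
After op 6 tick(7): ref=30.0000 raw=[45.0000 36.0000 45.0000 32.2500]
Wrap final raw readings (mod 60): 45.0000 mod 60 = 45.0000; 36.0000 mod 60 = 36.0000; 45.0000 mod 60 = 45.0000; 32.2500 mod 60 = 32.2500

Answer: 45.0000 36.0000 45.0000 32.2500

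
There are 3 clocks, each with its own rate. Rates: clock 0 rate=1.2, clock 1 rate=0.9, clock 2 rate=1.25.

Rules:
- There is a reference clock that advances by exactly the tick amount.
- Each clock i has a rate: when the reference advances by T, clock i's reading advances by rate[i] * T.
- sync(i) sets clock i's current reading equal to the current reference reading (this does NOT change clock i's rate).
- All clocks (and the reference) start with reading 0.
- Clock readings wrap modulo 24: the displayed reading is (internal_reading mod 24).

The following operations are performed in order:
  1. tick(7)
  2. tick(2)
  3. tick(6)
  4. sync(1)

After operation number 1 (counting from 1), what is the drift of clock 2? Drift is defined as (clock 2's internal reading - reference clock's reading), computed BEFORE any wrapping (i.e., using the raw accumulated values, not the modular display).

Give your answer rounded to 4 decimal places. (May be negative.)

Answer: 1.7500

Derivation:
After op 1 tick(7): ref=7.0000 raw=[8.4000 6.3000 8.7500]
Drift of clock 2 after op 1: 8.7500 - 7.0000 = 1.7500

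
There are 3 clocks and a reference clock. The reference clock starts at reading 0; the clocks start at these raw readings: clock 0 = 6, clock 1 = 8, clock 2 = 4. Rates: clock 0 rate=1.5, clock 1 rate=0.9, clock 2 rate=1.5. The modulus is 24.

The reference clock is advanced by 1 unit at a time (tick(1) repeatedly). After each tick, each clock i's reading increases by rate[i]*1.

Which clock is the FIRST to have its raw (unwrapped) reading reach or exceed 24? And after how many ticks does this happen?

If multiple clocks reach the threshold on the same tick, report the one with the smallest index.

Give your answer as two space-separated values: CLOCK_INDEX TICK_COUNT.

clock 0: start=6, rate=1.5, needs 24-6 = 18; ticks = ceil(18/1.5) = ceil(12.0000) = 12; reading at tick 12 = 6 + 1.5*12 = 24.0000
clock 1: start=8, rate=0.9, needs 24-8 = 16; ticks = ceil(16/0.9) = ceil(17.7778) = 18; reading at tick 18 = 8 + 0.9*18 = 24.2000
clock 2: start=4, rate=1.5, needs 24-4 = 20; ticks = ceil(20/1.5) = ceil(13.3333) = 14; reading at tick 14 = 4 + 1.5*14 = 25.0000
Minimum tick count = 12; winners = [0]; smallest index = 0

Answer: 0 12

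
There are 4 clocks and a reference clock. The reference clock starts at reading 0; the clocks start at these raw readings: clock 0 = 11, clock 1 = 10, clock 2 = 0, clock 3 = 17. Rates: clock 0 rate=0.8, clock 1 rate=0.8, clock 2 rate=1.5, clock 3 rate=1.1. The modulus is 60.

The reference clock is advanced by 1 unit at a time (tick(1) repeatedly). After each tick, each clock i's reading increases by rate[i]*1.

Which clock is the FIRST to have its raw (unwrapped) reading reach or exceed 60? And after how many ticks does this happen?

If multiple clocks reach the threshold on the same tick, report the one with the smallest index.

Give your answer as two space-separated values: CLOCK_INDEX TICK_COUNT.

Answer: 2 40

Derivation:
clock 0: start=11, rate=0.8, needs 60-11 = 49; ticks = ceil(49/0.8) = ceil(61.2500) = 62; reading at tick 62 = 11 + 0.8*62 = 60.6000
clock 1: start=10, rate=0.8, needs 60-10 = 50; ticks = ceil(50/0.8) = ceil(62.5000) = 63; reading at tick 63 = 10 + 0.8*63 = 60.4000
clock 2: start=0, rate=1.5, needs 60-0 = 60; ticks = ceil(60/1.5) = ceil(40.0000) = 40; reading at tick 40 = 0 + 1.5*40 = 60.0000
clock 3: start=17, rate=1.1, needs 60-17 = 43; ticks = ceil(43/1.1) = ceil(39.0909) = 40; reading at tick 40 = 17 + 1.1*40 = 61.0000
Minimum tick count = 40; winners = [2, 3]; smallest index = 2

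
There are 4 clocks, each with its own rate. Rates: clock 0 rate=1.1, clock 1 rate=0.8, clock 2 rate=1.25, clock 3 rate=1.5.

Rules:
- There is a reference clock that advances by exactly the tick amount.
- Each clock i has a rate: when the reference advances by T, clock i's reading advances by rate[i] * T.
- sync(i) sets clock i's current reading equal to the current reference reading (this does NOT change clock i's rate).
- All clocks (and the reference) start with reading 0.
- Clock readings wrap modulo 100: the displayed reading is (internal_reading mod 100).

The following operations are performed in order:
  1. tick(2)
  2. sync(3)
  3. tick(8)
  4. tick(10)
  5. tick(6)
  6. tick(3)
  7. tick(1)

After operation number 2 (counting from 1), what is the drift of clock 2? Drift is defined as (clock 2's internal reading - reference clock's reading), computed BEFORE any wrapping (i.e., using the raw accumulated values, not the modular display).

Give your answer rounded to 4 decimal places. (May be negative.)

Answer: 0.5000

Derivation:
After op 1 tick(2): ref=2.0000 raw=[2.2000 1.6000 2.5000 3.0000]
After op 2 sync(3): ref=2.0000 raw=[2.2000 1.6000 2.5000 2.0000]
Drift of clock 2 after op 2: 2.5000 - 2.0000 = 0.5000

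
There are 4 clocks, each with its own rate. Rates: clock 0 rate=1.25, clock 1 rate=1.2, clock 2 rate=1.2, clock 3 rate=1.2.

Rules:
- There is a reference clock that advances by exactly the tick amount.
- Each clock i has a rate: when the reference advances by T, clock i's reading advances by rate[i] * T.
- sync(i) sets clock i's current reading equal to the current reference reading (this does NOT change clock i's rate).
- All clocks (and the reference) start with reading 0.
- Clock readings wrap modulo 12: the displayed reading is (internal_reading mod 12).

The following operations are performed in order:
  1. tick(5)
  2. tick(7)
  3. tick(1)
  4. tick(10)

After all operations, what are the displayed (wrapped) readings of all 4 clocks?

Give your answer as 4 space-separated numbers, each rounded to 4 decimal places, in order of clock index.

Answer: 4.7500 3.6000 3.6000 3.6000

Derivation:
After op 1 tick(5): ref=5.0000 raw=[6.2500 6.0000 6.0000 6.0000]
After op 2 tick(7): ref=12.0000 raw=[15.0000 14.4000 14.4000 14.4000]
After op 3 tick(1): ref=13.0000 raw=[16.2500 15.6000 15.6000 15.6000]
After op 4 tick(10): ref=23.0000 raw=[28.7500 27.6000 27.6000 27.6000]
Wrap final raw readings (mod 12): 28.7500 mod 12 = 4.7500; 27.6000 mod 12 = 3.6000; 27.6000 mod 12 = 3.6000; 27.6000 mod 12 = 3.6000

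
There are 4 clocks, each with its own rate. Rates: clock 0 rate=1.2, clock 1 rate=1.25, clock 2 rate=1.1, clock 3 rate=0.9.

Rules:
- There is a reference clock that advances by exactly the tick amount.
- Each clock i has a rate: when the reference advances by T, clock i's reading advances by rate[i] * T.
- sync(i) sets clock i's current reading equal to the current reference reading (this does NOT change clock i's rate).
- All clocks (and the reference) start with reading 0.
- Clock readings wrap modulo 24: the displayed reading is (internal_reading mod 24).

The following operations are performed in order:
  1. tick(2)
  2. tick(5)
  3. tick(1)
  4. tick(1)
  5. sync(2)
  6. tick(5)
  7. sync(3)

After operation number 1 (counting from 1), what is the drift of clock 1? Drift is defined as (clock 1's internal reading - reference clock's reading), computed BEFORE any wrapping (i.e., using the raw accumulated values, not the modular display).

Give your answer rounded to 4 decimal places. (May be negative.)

Answer: 0.5000

Derivation:
After op 1 tick(2): ref=2.0000 raw=[2.4000 2.5000 2.2000 1.8000]
Drift of clock 1 after op 1: 2.5000 - 2.0000 = 0.5000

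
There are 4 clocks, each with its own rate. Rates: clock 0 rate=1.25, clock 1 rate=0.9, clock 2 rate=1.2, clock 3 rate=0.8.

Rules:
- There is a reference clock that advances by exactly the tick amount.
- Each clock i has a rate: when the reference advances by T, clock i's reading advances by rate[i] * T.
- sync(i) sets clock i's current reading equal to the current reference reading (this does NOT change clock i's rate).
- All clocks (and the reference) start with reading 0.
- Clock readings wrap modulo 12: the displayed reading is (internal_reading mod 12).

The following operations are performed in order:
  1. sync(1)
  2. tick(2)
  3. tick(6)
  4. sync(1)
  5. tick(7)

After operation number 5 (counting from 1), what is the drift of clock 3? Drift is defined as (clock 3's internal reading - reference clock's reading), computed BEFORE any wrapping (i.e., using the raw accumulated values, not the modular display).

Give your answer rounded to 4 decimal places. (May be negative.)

Answer: -3.0000

Derivation:
After op 1 sync(1): ref=0.0000 raw=[0.0000 0.0000 0.0000 0.0000]
After op 2 tick(2): ref=2.0000 raw=[2.5000 1.8000 2.4000 1.6000]
After op 3 tick(6): ref=8.0000 raw=[10.0000 7.2000 9.6000 6.4000]
After op 4 sync(1): ref=8.0000 raw=[10.0000 8.0000 9.6000 6.4000]
After op 5 tick(7): ref=15.0000 raw=[18.7500 14.3000 18.0000 12.0000]
Drift of clock 3 after op 5: 12.0000 - 15.0000 = -3.0000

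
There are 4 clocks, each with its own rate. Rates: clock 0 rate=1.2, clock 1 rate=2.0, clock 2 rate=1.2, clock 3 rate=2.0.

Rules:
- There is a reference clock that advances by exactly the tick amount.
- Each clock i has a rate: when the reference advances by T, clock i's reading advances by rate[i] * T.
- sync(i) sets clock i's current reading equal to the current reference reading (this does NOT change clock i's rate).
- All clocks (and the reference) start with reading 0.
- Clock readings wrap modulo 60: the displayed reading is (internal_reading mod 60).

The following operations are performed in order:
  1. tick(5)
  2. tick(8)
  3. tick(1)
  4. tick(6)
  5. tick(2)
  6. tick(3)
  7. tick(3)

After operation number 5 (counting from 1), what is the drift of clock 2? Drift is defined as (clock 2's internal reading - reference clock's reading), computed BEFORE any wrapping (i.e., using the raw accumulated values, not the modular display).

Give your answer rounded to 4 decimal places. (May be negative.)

After op 1 tick(5): ref=5.0000 raw=[6.0000 10.0000 6.0000 10.0000]
After op 2 tick(8): ref=13.0000 raw=[15.6000 26.0000 15.6000 26.0000]
After op 3 tick(1): ref=14.0000 raw=[16.8000 28.0000 16.8000 28.0000]
After op 4 tick(6): ref=20.0000 raw=[24.0000 40.0000 24.0000 40.0000]
After op 5 tick(2): ref=22.0000 raw=[26.4000 44.0000 26.4000 44.0000]
Drift of clock 2 after op 5: 26.4000 - 22.0000 = 4.4000

Answer: 4.4000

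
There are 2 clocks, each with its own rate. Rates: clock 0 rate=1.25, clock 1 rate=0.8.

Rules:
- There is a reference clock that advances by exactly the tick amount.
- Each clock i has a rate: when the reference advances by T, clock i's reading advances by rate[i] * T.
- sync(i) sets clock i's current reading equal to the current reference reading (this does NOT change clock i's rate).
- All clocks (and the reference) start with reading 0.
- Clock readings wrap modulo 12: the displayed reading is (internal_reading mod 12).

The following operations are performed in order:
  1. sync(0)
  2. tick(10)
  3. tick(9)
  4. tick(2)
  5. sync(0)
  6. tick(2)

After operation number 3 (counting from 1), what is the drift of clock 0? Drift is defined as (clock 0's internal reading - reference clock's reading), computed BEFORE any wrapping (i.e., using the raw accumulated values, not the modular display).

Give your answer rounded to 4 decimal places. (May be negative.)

After op 1 sync(0): ref=0.0000 raw=[0.0000 0.0000]
After op 2 tick(10): ref=10.0000 raw=[12.5000 8.0000]
After op 3 tick(9): ref=19.0000 raw=[23.7500 15.2000]
Drift of clock 0 after op 3: 23.7500 - 19.0000 = 4.7500

Answer: 4.7500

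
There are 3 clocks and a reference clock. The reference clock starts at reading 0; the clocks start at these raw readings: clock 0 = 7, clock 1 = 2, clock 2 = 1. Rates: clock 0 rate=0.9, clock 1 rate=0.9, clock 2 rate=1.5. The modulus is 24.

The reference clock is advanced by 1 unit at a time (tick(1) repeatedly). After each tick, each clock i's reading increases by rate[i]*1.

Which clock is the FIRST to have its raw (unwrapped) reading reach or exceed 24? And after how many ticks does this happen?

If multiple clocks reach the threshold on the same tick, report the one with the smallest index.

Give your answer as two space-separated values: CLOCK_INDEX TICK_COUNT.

clock 0: start=7, rate=0.9, needs 24-7 = 17; ticks = ceil(17/0.9) = ceil(18.8889) = 19; reading at tick 19 = 7 + 0.9*19 = 24.1000
clock 1: start=2, rate=0.9, needs 24-2 = 22; ticks = ceil(22/0.9) = ceil(24.4444) = 25; reading at tick 25 = 2 + 0.9*25 = 24.5000
clock 2: start=1, rate=1.5, needs 24-1 = 23; ticks = ceil(23/1.5) = ceil(15.3333) = 16; reading at tick 16 = 1 + 1.5*16 = 25.0000
Minimum tick count = 16; winners = [2]; smallest index = 2

Answer: 2 16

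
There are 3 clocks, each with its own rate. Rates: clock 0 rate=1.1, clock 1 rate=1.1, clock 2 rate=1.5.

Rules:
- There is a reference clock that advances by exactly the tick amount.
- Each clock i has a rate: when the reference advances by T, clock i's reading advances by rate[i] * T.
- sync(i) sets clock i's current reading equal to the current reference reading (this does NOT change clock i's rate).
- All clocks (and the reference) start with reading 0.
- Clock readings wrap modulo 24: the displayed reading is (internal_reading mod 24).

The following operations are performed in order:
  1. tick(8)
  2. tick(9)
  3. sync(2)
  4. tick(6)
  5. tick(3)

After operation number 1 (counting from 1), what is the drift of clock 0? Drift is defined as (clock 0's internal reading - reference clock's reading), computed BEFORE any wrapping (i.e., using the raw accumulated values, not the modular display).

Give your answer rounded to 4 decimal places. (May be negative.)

Answer: 0.8000

Derivation:
After op 1 tick(8): ref=8.0000 raw=[8.8000 8.8000 12.0000]
Drift of clock 0 after op 1: 8.8000 - 8.0000 = 0.8000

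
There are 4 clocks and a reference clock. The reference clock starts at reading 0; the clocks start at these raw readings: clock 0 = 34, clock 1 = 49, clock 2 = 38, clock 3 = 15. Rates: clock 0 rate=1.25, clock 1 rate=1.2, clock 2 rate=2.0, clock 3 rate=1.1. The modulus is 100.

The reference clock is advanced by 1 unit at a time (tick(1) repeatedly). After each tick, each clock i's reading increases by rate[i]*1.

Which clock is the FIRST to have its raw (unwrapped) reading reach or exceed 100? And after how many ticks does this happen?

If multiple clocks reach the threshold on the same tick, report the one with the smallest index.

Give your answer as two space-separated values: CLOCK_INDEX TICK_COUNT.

Answer: 2 31

Derivation:
clock 0: start=34, rate=1.25, needs 100-34 = 66; ticks = ceil(66/1.25) = ceil(52.8000) = 53; reading at tick 53 = 34 + 1.25*53 = 100.2500
clock 1: start=49, rate=1.2, needs 100-49 = 51; ticks = ceil(51/1.2) = ceil(42.5000) = 43; reading at tick 43 = 49 + 1.2*43 = 100.6000
clock 2: start=38, rate=2.0, needs 100-38 = 62; ticks = ceil(62/2.0) = ceil(31.0000) = 31; reading at tick 31 = 38 + 2.0*31 = 100.0000
clock 3: start=15, rate=1.1, needs 100-15 = 85; ticks = ceil(85/1.1) = ceil(77.2727) = 78; reading at tick 78 = 15 + 1.1*78 = 100.8000
Minimum tick count = 31; winners = [2]; smallest index = 2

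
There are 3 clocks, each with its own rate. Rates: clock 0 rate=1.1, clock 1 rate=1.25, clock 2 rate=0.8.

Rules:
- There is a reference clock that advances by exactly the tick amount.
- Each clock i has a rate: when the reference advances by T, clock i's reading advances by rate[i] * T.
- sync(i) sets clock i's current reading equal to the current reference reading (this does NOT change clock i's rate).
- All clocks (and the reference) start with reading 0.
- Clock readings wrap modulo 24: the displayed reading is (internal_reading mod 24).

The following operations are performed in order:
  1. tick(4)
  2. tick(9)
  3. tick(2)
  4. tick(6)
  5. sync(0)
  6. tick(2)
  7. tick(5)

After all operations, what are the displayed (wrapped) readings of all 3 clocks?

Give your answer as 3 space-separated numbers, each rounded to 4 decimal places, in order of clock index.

After op 1 tick(4): ref=4.0000 raw=[4.4000 5.0000 3.2000]
After op 2 tick(9): ref=13.0000 raw=[14.3000 16.2500 10.4000]
After op 3 tick(2): ref=15.0000 raw=[16.5000 18.7500 12.0000]
After op 4 tick(6): ref=21.0000 raw=[23.1000 26.2500 16.8000]
After op 5 sync(0): ref=21.0000 raw=[21.0000 26.2500 16.8000]
After op 6 tick(2): ref=23.0000 raw=[23.2000 28.7500 18.4000]
After op 7 tick(5): ref=28.0000 raw=[28.7000 35.0000 22.4000]
Wrap final raw readings (mod 24): 28.7000 mod 24 = 4.7000; 35.0000 mod 24 = 11.0000; 22.4000 mod 24 = 22.4000

Answer: 4.7000 11.0000 22.4000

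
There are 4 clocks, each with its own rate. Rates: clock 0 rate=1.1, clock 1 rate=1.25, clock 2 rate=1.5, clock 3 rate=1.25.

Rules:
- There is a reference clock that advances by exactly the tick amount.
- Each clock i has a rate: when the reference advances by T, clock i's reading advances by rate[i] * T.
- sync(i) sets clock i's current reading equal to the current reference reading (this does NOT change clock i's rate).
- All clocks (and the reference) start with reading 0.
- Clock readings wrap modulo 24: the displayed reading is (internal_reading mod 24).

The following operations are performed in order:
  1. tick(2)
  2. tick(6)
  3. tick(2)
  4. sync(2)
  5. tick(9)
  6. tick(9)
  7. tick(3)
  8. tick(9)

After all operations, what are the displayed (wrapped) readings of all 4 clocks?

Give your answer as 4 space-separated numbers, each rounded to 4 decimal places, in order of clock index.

After op 1 tick(2): ref=2.0000 raw=[2.2000 2.5000 3.0000 2.5000]
After op 2 tick(6): ref=8.0000 raw=[8.8000 10.0000 12.0000 10.0000]
After op 3 tick(2): ref=10.0000 raw=[11.0000 12.5000 15.0000 12.5000]
After op 4 sync(2): ref=10.0000 raw=[11.0000 12.5000 10.0000 12.5000]
After op 5 tick(9): ref=19.0000 raw=[20.9000 23.7500 23.5000 23.7500]
After op 6 tick(9): ref=28.0000 raw=[30.8000 35.0000 37.0000 35.0000]
After op 7 tick(3): ref=31.0000 raw=[34.1000 38.7500 41.5000 38.7500]
After op 8 tick(9): ref=40.0000 raw=[44.0000 50.0000 55.0000 50.0000]
Wrap final raw readings (mod 24): 44.0000 mod 24 = 20.0000; 50.0000 mod 24 = 2.0000; 55.0000 mod 24 = 7.0000; 50.0000 mod 24 = 2.0000

Answer: 20.0000 2.0000 7.0000 2.0000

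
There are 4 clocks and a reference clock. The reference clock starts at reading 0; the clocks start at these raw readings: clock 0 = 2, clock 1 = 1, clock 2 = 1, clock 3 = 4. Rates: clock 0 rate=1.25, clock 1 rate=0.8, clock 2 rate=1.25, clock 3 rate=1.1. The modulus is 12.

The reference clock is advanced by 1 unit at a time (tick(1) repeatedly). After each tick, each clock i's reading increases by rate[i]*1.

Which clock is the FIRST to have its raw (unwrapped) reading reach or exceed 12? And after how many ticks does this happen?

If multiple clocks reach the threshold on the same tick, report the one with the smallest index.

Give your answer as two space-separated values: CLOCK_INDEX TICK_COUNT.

Answer: 0 8

Derivation:
clock 0: start=2, rate=1.25, needs 12-2 = 10; ticks = ceil(10/1.25) = ceil(8.0000) = 8; reading at tick 8 = 2 + 1.25*8 = 12.0000
clock 1: start=1, rate=0.8, needs 12-1 = 11; ticks = ceil(11/0.8) = ceil(13.7500) = 14; reading at tick 14 = 1 + 0.8*14 = 12.2000
clock 2: start=1, rate=1.25, needs 12-1 = 11; ticks = ceil(11/1.25) = ceil(8.8000) = 9; reading at tick 9 = 1 + 1.25*9 = 12.2500
clock 3: start=4, rate=1.1, needs 12-4 = 8; ticks = ceil(8/1.1) = ceil(7.2727) = 8; reading at tick 8 = 4 + 1.1*8 = 12.8000
Minimum tick count = 8; winners = [0, 3]; smallest index = 0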